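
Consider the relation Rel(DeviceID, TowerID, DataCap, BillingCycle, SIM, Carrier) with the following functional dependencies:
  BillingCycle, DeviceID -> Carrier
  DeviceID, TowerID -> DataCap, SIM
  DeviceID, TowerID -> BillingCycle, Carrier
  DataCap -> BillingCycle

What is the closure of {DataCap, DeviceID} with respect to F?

{BillingCycle, Carrier, DataCap, DeviceID}

Start with {DataCap, DeviceID}.
DataCap -> BillingCycle applies; add {BillingCycle} → now {BillingCycle, DataCap, DeviceID}.
BillingCycle, DeviceID -> Carrier applies; add {Carrier} → now {BillingCycle, Carrier, DataCap, DeviceID}.
No further FD applies.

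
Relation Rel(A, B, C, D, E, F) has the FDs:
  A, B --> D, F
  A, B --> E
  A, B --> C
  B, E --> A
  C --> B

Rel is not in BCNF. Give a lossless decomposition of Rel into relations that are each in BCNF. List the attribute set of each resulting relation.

{A, C, D, E, F}; {B, C}

Candidate keys of the original relation: {A, B}, {A, C}, {B, E}, {C, E}.
Within {A, B, C, D, E, F}: {C}⁺ ∩ {A, B, C, D, E, F} = {B, C}, not the whole set, so C --> B violates BCNF; decompose into {B, C} and {A, C, D, E, F}.
{B, C} is in BCNF.
{A, C, D, E, F} is in BCNF.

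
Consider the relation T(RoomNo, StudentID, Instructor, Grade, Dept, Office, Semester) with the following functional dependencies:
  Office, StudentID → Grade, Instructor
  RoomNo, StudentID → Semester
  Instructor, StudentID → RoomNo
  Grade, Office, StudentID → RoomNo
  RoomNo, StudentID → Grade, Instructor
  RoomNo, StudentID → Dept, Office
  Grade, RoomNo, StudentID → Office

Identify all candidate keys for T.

{Instructor, StudentID}, {Office, StudentID}, {RoomNo, StudentID}

{StudentID} never appears on the right of any FD, so every key must include it.
{Instructor, StudentID} is a candidate key since {Instructor, StudentID}⁺ = {Dept, Grade, Instructor, Office, RoomNo, Semester, StudentID} covers every attribute.
{Office, StudentID} is a candidate key since {Office, StudentID}⁺ = {Dept, Grade, Instructor, Office, RoomNo, Semester, StudentID} covers every attribute.
{RoomNo, StudentID} is a candidate key since {RoomNo, StudentID}⁺ = {Dept, Grade, Instructor, Office, RoomNo, Semester, StudentID} covers every attribute.
Any other superkey properly contains one of these, so there are no further candidate keys.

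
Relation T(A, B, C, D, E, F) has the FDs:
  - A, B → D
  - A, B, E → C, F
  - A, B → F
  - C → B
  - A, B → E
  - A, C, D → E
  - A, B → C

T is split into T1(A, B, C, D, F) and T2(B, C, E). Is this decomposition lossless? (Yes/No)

No

The shared attributes are {B, C} and {B, C}⁺ = {B, C}.
Neither T1 nor T2 is contained in that closure, so the decomposition is lossy.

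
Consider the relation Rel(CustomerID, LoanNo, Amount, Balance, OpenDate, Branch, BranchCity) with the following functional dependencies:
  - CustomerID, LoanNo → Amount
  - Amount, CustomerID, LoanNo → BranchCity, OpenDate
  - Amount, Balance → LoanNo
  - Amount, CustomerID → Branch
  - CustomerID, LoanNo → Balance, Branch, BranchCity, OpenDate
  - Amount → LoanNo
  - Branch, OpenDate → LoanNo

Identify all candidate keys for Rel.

Attributes never on any right-hand side: {CustomerID} — every candidate key must contain it.
{Amount, CustomerID} is a candidate key since {Amount, CustomerID}⁺ = {Amount, Balance, Branch, BranchCity, CustomerID, LoanNo, OpenDate} covers every attribute.
{CustomerID, LoanNo} is a candidate key since {CustomerID, LoanNo}⁺ = {Amount, Balance, Branch, BranchCity, CustomerID, LoanNo, OpenDate} covers every attribute.
{Branch, CustomerID, OpenDate} is a candidate key since {Branch, CustomerID, OpenDate}⁺ = {Amount, Balance, Branch, BranchCity, CustomerID, LoanNo, OpenDate} covers every attribute.
No proper subset of any of these is a key, and no other minimal superkey exists.

{Amount, CustomerID}, {Branch, CustomerID, OpenDate}, {CustomerID, LoanNo}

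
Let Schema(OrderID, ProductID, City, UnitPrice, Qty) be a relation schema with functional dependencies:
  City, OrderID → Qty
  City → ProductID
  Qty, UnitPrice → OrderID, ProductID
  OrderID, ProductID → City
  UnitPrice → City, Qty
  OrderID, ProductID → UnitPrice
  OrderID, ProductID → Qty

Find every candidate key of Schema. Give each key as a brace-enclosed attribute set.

Closure of {UnitPrice} is {City, OrderID, ProductID, Qty, UnitPrice}, the whole schema; {UnitPrice} is a candidate key.
Closure of {City, OrderID} is {City, OrderID, ProductID, Qty, UnitPrice}, the whole schema; {City, OrderID} is a candidate key.
Closure of {OrderID, ProductID} is {City, OrderID, ProductID, Qty, UnitPrice}, the whole schema; {OrderID, ProductID} is a candidate key.
These are minimal and exhaustive — every other superkey contains one of them.

{City, OrderID}, {OrderID, ProductID}, {UnitPrice}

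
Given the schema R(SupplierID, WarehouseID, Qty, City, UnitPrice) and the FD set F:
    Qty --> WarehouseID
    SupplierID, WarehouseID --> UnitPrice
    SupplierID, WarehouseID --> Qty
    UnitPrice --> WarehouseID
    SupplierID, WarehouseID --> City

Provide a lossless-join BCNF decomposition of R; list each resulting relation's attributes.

Candidate keys of the original relation: {Qty, SupplierID}, {SupplierID, UnitPrice}, {SupplierID, WarehouseID}.
In {City, Qty, SupplierID, UnitPrice, WarehouseID}, {Qty} is not a superkey ({Qty}⁺ restricted to this set is {Qty, WarehouseID}), so split on Qty --> WarehouseID into {Qty, WarehouseID} and {City, Qty, SupplierID, UnitPrice}.
{Qty, WarehouseID}: every determinant is a superkey — BCNF.
{City, Qty, SupplierID, UnitPrice}: every determinant is a superkey — BCNF.

{City, Qty, SupplierID, UnitPrice}; {Qty, WarehouseID}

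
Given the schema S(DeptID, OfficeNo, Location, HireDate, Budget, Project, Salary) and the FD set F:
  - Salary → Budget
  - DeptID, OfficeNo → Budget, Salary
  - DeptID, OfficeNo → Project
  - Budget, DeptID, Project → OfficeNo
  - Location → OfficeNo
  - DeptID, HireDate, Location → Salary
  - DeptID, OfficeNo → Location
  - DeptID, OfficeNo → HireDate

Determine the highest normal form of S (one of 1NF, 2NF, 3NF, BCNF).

3NF

Candidate keys: {Budget, DeptID, Project}, {DeptID, Location}, {DeptID, OfficeNo}, {DeptID, Project, Salary}. Prime attributes: {Budget, DeptID, Location, OfficeNo, Project, Salary}.
Salary → Budget: {Salary}⁺ = {Budget, Salary}, which is not all of the attributes, so the left side is not a superkey — BCNF is violated.
Since {Budget} ⊆ prime attributes and every other non-superkey FD also has a prime right side, the schema is in 3NF.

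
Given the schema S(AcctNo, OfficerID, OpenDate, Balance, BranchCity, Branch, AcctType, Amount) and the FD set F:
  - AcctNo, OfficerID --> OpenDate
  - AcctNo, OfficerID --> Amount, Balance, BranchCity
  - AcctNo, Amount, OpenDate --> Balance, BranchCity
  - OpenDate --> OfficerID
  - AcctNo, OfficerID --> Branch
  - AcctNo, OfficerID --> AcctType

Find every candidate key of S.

{AcctNo} never appears on the right of any FD, so every key must include it.
{AcctNo, OfficerID}⁺ = {AcctNo, AcctType, Amount, Balance, Branch, BranchCity, OfficerID, OpenDate} — all of the relation — so {AcctNo, OfficerID} is a candidate key.
{AcctNo, OpenDate}⁺ = {AcctNo, AcctType, Amount, Balance, Branch, BranchCity, OfficerID, OpenDate} — all of the relation — so {AcctNo, OpenDate} is a candidate key.
No proper subset of any of these is a key, and no other minimal superkey exists.

{AcctNo, OfficerID}, {AcctNo, OpenDate}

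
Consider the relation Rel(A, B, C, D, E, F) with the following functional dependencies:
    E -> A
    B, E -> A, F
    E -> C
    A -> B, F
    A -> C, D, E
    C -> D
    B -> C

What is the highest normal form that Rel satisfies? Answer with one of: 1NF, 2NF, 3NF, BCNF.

2NF

Candidate keys: {A}, {E}. Prime attributes: {A, E}.
C -> D: {C}⁺ = {C, D}, which is not all of the attributes, so the left side is not a superkey — BCNF is violated.
Because {D} is non-prime and the left side of C -> D is not a superkey, the relation is not in 3NF.
All keys have size 1, which rules out partial dependencies — 2NF is satisfied.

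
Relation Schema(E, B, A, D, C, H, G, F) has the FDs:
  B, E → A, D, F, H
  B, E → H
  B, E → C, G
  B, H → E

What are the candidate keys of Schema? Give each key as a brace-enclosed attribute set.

{B, E}, {B, H}

No FD produces {B}, so it must be in every candidate key.
{B, E}⁺ = {A, B, C, D, E, F, G, H}, which is every attribute, so {B, E} is a candidate key.
{B, H}⁺ = {A, B, C, D, E, F, G, H}, which is every attribute, so {B, H} is a candidate key.
Any other superkey properly contains one of these, so there are no further candidate keys.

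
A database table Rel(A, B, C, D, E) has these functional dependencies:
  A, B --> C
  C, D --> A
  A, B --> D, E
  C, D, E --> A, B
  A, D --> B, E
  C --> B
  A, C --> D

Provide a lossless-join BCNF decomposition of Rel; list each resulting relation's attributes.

Candidate keys of the original relation: {A, B}, {A, C}, {A, D}, {C, D}.
In {A, B, C, D, E}, {C} is not a superkey ({C}⁺ restricted to this set is {B, C}), so split on C --> B into {B, C} and {A, C, D, E}.
{B, C} is in BCNF.
{A, C, D, E} is in BCNF.

{A, C, D, E}; {B, C}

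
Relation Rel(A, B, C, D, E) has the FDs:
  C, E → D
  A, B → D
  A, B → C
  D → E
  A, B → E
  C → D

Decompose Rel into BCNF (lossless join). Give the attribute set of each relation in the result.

{A, B, C}; {C, D}; {C, E}; {D, E}

Candidate key of the original relation: {A, B}.
{A, B, C, D, E}: {C, E} determines {C, D, E} here but is not a superkey — split on C, E → D, giving {C, D, E} and {A, B, C, E}.
{C, D, E}: {D} determines {D, E} here but is not a superkey — split on D → E, giving {D, E} and {C, D}.
{D, E} has no BCNF violation.
{C, D} has no BCNF violation.
{A, B, C, E}: {C} determines {C, E} here but is not a superkey — split on C → E, giving {C, E} and {A, B, C}.
{C, E} has no BCNF violation.
{A, B, C} has no BCNF violation.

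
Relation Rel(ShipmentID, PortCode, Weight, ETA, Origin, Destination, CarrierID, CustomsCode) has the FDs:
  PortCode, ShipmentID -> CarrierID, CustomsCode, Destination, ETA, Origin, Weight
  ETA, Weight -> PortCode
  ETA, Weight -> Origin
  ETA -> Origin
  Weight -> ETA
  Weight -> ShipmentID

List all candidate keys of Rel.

{Weight}⁺ = {CarrierID, CustomsCode, Destination, ETA, Origin, PortCode, ShipmentID, Weight}, which is every attribute, so {Weight} is a candidate key.
{PortCode, ShipmentID}⁺ = {CarrierID, CustomsCode, Destination, ETA, Origin, PortCode, ShipmentID, Weight}, which is every attribute, so {PortCode, ShipmentID} is a candidate key.
No proper subset of any of these is a key, and no other minimal superkey exists.

{PortCode, ShipmentID}, {Weight}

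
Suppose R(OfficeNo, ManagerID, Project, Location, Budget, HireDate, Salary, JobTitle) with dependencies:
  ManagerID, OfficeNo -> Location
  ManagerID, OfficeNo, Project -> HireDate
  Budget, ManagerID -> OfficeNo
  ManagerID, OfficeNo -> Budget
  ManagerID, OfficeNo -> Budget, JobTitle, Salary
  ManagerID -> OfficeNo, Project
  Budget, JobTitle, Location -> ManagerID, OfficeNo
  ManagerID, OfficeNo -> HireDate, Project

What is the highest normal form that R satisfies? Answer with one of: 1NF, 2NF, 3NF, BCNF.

BCNF

Candidate keys: {Budget, JobTitle, Location}, {ManagerID}. Prime attributes: {Budget, JobTitle, Location, ManagerID}.
The left-hand side of every FD is a superkey, so BCNF is satisfied.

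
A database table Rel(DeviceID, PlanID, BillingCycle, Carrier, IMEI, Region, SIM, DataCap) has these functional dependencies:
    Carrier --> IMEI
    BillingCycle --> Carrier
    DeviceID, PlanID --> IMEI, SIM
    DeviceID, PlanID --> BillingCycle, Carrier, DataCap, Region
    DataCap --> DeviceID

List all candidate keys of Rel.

{DataCap, PlanID}, {DeviceID, PlanID}

{PlanID} never appears on the right of any FD, so every key must include it.
{DataCap, PlanID} is a candidate key since {DataCap, PlanID}⁺ = {BillingCycle, Carrier, DataCap, DeviceID, IMEI, PlanID, Region, SIM} covers every attribute.
{DeviceID, PlanID} is a candidate key since {DeviceID, PlanID}⁺ = {BillingCycle, Carrier, DataCap, DeviceID, IMEI, PlanID, Region, SIM} covers every attribute.
Any other superkey properly contains one of these, so there are no further candidate keys.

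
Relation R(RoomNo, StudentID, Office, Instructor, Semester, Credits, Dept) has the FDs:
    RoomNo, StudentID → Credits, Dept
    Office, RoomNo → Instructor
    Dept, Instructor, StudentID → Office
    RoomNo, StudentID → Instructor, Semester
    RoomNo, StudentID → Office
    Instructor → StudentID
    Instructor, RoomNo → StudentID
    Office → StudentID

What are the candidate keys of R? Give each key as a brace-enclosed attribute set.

No FD produces {RoomNo}, so it must be in every candidate key.
{Instructor, RoomNo}⁺ = {Credits, Dept, Instructor, Office, RoomNo, Semester, StudentID}, which is every attribute, so {Instructor, RoomNo} is a candidate key.
{Office, RoomNo}⁺ = {Credits, Dept, Instructor, Office, RoomNo, Semester, StudentID}, which is every attribute, so {Office, RoomNo} is a candidate key.
{RoomNo, StudentID}⁺ = {Credits, Dept, Instructor, Office, RoomNo, Semester, StudentID}, which is every attribute, so {RoomNo, StudentID} is a candidate key.
No proper subset of any of these is a key, and no other minimal superkey exists.

{Instructor, RoomNo}, {Office, RoomNo}, {RoomNo, StudentID}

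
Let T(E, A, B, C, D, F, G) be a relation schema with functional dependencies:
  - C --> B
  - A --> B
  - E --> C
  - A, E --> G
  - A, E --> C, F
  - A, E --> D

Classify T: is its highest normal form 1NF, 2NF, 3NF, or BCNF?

Candidate key: {A, E}. Prime attributes: {A, E}.
C --> B breaks BCNF: {C}⁺ = {B, C}, so {C} is not a superkey.
C --> B determines the non-prime attribute {B} from a non-superkey — 3NF is violated.
{A} is a proper subset of the key {A, E}, and {A}⁺ contains the non-prime attribute {B} — a partial dependency, so 2NF is violated.

1NF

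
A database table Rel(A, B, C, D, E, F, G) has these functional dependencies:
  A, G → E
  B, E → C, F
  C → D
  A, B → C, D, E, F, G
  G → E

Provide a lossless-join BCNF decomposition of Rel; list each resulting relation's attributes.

{A, B, G}; {B, C, F, G}; {C, D}; {E, G}

Candidate key of the original relation: {A, B}.
In {A, B, C, D, E, F, G}, {A, G} is not a superkey ({A, G}⁺ restricted to this set is {A, E, G}), so split on A, G → E into {A, E, G} and {A, B, C, D, F, G}.
In {A, E, G}, {G} is not a superkey ({G}⁺ restricted to this set is {E, G}), so split on G → E into {E, G} and {A, G}.
{E, G} is in BCNF.
{A, G} is in BCNF.
In {A, B, C, D, F, G}, {C} is not a superkey ({C}⁺ restricted to this set is {C, D}), so split on C → D into {C, D} and {A, B, C, F, G}.
{C, D} is in BCNF.
In {A, B, C, F, G}, {B, G} is not a superkey ({B, G}⁺ restricted to this set is {B, C, F, G}), so split on B, G → C, F into {B, C, F, G} and {A, B, G}.
{B, C, F, G} is in BCNF.
{A, B, G} is in BCNF.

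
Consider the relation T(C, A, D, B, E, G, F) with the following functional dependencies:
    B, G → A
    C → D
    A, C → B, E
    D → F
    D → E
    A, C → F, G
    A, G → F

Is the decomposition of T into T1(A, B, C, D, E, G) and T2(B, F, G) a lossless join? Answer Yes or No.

Yes

The shared attributes are {B, G} and {B, G}⁺ = {A, B, F, G}.
This includes all of T2, so the common attributes are a superkey of T2 — the join is lossless.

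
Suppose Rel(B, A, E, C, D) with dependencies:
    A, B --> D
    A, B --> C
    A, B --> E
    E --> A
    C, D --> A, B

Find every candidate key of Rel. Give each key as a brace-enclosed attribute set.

{A, B}, {B, E}, {C, D}

{A, B}⁺ = {A, B, C, D, E} — all of the relation — so {A, B} is a candidate key.
{B, E}⁺ = {A, B, C, D, E} — all of the relation — so {B, E} is a candidate key.
{C, D}⁺ = {A, B, C, D, E} — all of the relation — so {C, D} is a candidate key.
These are minimal and exhaustive — every other superkey contains one of them.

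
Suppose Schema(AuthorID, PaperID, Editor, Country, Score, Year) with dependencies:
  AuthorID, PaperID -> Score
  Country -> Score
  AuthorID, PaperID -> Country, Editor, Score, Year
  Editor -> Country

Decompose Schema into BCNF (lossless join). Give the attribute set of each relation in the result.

Candidate key of the original relation: {AuthorID, PaperID}.
{AuthorID, Country, Editor, PaperID, Score, Year}: {Country} determines {Country, Score} here but is not a superkey — split on Country -> Score, giving {Country, Score} and {AuthorID, Country, Editor, PaperID, Year}.
{Country, Score} is in BCNF.
{AuthorID, Country, Editor, PaperID, Year}: {Editor} determines {Country, Editor} here but is not a superkey — split on Editor -> Country, giving {Country, Editor} and {AuthorID, Editor, PaperID, Year}.
{Country, Editor} is in BCNF.
{AuthorID, Editor, PaperID, Year} is in BCNF.

{AuthorID, Editor, PaperID, Year}; {Country, Editor}; {Country, Score}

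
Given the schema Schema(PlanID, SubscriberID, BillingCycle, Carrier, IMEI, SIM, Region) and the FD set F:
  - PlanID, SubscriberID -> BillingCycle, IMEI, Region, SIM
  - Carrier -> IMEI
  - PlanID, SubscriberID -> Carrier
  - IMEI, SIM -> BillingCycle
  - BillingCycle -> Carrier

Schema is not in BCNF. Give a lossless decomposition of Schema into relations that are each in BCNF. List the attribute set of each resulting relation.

{BillingCycle, Carrier}; {BillingCycle, PlanID, Region, SIM, SubscriberID}; {Carrier, IMEI}

Candidate key of the original relation: {PlanID, SubscriberID}.
In {BillingCycle, Carrier, IMEI, PlanID, Region, SIM, SubscriberID}, {Carrier} is not a superkey ({Carrier}⁺ restricted to this set is {Carrier, IMEI}), so split on Carrier -> IMEI into {Carrier, IMEI} and {BillingCycle, Carrier, PlanID, Region, SIM, SubscriberID}.
{Carrier, IMEI} is in BCNF.
In {BillingCycle, Carrier, PlanID, Region, SIM, SubscriberID}, {BillingCycle} is not a superkey ({BillingCycle}⁺ restricted to this set is {BillingCycle, Carrier}), so split on BillingCycle -> Carrier into {BillingCycle, Carrier} and {BillingCycle, PlanID, Region, SIM, SubscriberID}.
{BillingCycle, Carrier} is in BCNF.
{BillingCycle, PlanID, Region, SIM, SubscriberID} is in BCNF.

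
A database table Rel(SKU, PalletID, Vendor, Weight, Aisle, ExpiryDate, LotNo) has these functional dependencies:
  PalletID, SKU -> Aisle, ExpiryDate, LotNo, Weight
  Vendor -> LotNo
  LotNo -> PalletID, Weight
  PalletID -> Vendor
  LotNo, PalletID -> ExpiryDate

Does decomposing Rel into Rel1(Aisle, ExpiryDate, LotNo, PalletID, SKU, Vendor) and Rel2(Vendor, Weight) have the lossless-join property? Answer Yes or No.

Rel1 ∩ Rel2 = {Vendor}; its closure under F is {ExpiryDate, LotNo, PalletID, Vendor, Weight}.
Rel2 is contained in that closure, so Rel1 ∩ Rel2 -> Rel2 holds and the join is lossless.

Yes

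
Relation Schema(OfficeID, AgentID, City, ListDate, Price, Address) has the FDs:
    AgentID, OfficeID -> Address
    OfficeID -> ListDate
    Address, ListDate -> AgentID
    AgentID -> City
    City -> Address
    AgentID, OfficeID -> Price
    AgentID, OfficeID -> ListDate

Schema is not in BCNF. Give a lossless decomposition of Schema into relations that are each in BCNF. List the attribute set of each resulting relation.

{Address, City}; {AgentID, City}; {AgentID, OfficeID, Price}; {ListDate, OfficeID}

Candidate keys of the original relation: {Address, OfficeID}, {AgentID, OfficeID}, {City, OfficeID}.
{Address, AgentID, City, ListDate, OfficeID, Price}: {OfficeID} determines {ListDate, OfficeID} here but is not a superkey — split on OfficeID -> ListDate, giving {ListDate, OfficeID} and {Address, AgentID, City, OfficeID, Price}.
{ListDate, OfficeID}: every determinant is a superkey — BCNF.
{Address, AgentID, City, OfficeID, Price}: {AgentID} determines {Address, AgentID, City} here but is not a superkey — split on AgentID -> Address, City, giving {Address, AgentID, City} and {AgentID, OfficeID, Price}.
{Address, AgentID, City}: {City} determines {Address, City} here but is not a superkey — split on City -> Address, giving {Address, City} and {AgentID, City}.
{Address, City}: every determinant is a superkey — BCNF.
{AgentID, City}: every determinant is a superkey — BCNF.
{AgentID, OfficeID, Price}: every determinant is a superkey — BCNF.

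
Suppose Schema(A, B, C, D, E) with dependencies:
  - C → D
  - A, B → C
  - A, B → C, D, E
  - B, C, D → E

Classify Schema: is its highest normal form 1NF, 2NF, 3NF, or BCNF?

Candidate key: {A, B}. Prime attributes: {A, B}.
For C → D we have {C}⁺ = {C, D}; {C} is not a superkey, so BCNF fails.
Because {D} is non-prime and the left side of C → D is not a superkey, the relation is not in 3NF.
Checking every proper subset of each key, none determines a non-prime attribute — 2NF is satisfied.

2NF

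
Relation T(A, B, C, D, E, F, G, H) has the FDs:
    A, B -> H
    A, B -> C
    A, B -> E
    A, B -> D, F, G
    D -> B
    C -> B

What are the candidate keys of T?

{A, B}, {A, C}, {A, D}

{A} never appears on the right of any FD, so every key must include it.
{A, B}⁺ = {A, B, C, D, E, F, G, H}, which is every attribute, so {A, B} is a candidate key.
{A, C}⁺ = {A, B, C, D, E, F, G, H}, which is every attribute, so {A, C} is a candidate key.
{A, D}⁺ = {A, B, C, D, E, F, G, H}, which is every attribute, so {A, D} is a candidate key.
No proper subset of any of these is a key, and no other minimal superkey exists.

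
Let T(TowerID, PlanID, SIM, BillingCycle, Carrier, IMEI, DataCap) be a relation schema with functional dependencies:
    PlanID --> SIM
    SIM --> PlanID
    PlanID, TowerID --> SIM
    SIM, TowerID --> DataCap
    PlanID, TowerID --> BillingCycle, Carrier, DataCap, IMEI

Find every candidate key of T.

{TowerID} never appears on the right of any FD, so every key must include it.
{PlanID, TowerID}⁺ = {BillingCycle, Carrier, DataCap, IMEI, PlanID, SIM, TowerID}, which is every attribute, so {PlanID, TowerID} is a candidate key.
{SIM, TowerID}⁺ = {BillingCycle, Carrier, DataCap, IMEI, PlanID, SIM, TowerID}, which is every attribute, so {SIM, TowerID} is a candidate key.
No proper subset of any of these is a key, and no other minimal superkey exists.

{PlanID, TowerID}, {SIM, TowerID}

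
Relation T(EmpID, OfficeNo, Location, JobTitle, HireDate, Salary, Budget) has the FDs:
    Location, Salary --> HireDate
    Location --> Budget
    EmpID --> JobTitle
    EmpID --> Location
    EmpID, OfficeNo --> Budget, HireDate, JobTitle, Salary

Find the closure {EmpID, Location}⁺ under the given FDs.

Start with {EmpID, Location}.
Location --> Budget applies; add {Budget} → now {Budget, EmpID, Location}.
EmpID --> JobTitle applies; add {JobTitle} → now {Budget, EmpID, JobTitle, Location}.
No further FD applies.

{Budget, EmpID, JobTitle, Location}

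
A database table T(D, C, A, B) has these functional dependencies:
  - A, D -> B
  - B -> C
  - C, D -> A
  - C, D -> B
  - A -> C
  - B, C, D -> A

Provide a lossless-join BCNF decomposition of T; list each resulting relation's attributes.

{A, B, D}; {B, C}

Candidate keys of the original relation: {A, D}, {B, D}, {C, D}.
Within {A, B, C, D}: {B}⁺ ∩ {A, B, C, D} = {B, C}, not the whole set, so B -> C violates BCNF; decompose into {B, C} and {A, B, D}.
{B, C} has no BCNF violation.
{A, B, D} has no BCNF violation.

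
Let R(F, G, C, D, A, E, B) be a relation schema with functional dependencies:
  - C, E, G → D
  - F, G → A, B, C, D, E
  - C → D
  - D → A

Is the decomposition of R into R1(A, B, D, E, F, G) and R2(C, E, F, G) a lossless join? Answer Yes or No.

Yes

Common attributes: {E, F, G}; their closure is {A, B, C, D, E, F, G}.
R1 is contained in that closure, so R1 ∩ R2 → R1 holds and the join is lossless.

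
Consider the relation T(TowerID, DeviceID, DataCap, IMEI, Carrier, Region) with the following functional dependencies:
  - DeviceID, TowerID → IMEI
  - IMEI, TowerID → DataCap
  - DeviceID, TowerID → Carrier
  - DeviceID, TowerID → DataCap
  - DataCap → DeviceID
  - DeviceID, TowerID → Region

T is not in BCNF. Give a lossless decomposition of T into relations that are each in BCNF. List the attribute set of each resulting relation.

Candidate keys of the original relation: {DataCap, TowerID}, {DeviceID, TowerID}, {IMEI, TowerID}.
{Carrier, DataCap, DeviceID, IMEI, Region, TowerID}: {DataCap} determines {DataCap, DeviceID} here but is not a superkey — split on DataCap → DeviceID, giving {DataCap, DeviceID} and {Carrier, DataCap, IMEI, Region, TowerID}.
{DataCap, DeviceID} is in BCNF.
{Carrier, DataCap, IMEI, Region, TowerID} is in BCNF.

{Carrier, DataCap, IMEI, Region, TowerID}; {DataCap, DeviceID}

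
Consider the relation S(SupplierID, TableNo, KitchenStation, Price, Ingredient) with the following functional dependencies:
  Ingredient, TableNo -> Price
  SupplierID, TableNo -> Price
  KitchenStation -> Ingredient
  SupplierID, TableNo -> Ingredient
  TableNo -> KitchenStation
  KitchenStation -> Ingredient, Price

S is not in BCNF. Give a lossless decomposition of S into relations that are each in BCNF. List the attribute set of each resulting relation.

Candidate key of the original relation: {SupplierID, TableNo}.
{Ingredient, KitchenStation, Price, SupplierID, TableNo}: {Ingredient, TableNo} determines {Ingredient, KitchenStation, Price, TableNo} here but is not a superkey — split on Ingredient, TableNo -> KitchenStation, Price, giving {Ingredient, KitchenStation, Price, TableNo} and {Ingredient, SupplierID, TableNo}.
{Ingredient, KitchenStation, Price, TableNo}: {KitchenStation} determines {Ingredient, KitchenStation, Price} here but is not a superkey — split on KitchenStation -> Ingredient, Price, giving {Ingredient, KitchenStation, Price} and {KitchenStation, TableNo}.
{Ingredient, KitchenStation, Price} is in BCNF.
{KitchenStation, TableNo} is in BCNF.
{Ingredient, SupplierID, TableNo}: {TableNo} determines {Ingredient, TableNo} here but is not a superkey — split on TableNo -> Ingredient, giving {Ingredient, TableNo} and {SupplierID, TableNo}.
{Ingredient, TableNo} is in BCNF.
{SupplierID, TableNo} is in BCNF.

{Ingredient, KitchenStation, Price}; {Ingredient, TableNo}; {KitchenStation, TableNo}; {SupplierID, TableNo}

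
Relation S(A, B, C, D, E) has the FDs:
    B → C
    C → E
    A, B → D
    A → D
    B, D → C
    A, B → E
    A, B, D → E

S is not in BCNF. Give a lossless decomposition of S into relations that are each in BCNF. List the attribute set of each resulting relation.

{A, B}; {A, D}; {B, C}; {C, E}

Candidate key of the original relation: {A, B}.
Within {A, B, C, D, E}: {B}⁺ ∩ {A, B, C, D, E} = {B, C, E}, not the whole set, so B → C, E violates BCNF; decompose into {B, C, E} and {A, B, D}.
Within {B, C, E}: {C}⁺ ∩ {B, C, E} = {C, E}, not the whole set, so C → E violates BCNF; decompose into {C, E} and {B, C}.
{C, E}: every determinant is a superkey — BCNF.
{B, C}: every determinant is a superkey — BCNF.
Within {A, B, D}: {A}⁺ ∩ {A, B, D} = {A, D}, not the whole set, so A → D violates BCNF; decompose into {A, D} and {A, B}.
{A, D}: every determinant is a superkey — BCNF.
{A, B}: every determinant is a superkey — BCNF.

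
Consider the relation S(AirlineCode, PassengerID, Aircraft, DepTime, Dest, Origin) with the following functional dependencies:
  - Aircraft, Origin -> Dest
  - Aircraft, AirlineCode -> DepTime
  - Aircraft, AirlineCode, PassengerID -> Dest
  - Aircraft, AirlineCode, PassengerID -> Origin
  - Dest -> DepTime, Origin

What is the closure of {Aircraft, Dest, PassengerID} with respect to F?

Start with {Aircraft, Dest, PassengerID}.
Dest -> DepTime, Origin applies; add {DepTime, Origin} → now {Aircraft, DepTime, Dest, Origin, PassengerID}.
No further FD applies.

{Aircraft, DepTime, Dest, Origin, PassengerID}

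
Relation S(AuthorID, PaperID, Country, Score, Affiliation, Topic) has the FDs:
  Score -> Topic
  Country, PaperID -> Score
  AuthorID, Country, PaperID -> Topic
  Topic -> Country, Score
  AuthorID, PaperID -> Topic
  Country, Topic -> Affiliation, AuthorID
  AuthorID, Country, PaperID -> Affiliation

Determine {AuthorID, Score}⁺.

Start with {AuthorID, Score}.
Score -> Topic applies; add {Topic} → now {AuthorID, Score, Topic}.
Topic -> Country, Score applies; add {Country} → now {AuthorID, Country, Score, Topic}.
Country, Topic -> Affiliation, AuthorID applies; add {Affiliation} → now {Affiliation, AuthorID, Country, Score, Topic}.
No further FD applies.

{Affiliation, AuthorID, Country, Score, Topic}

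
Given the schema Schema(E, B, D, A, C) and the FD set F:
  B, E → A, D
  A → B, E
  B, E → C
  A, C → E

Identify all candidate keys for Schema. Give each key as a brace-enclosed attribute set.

{A}, {B, E}

{A}⁺ = {A, B, C, D, E} — all of the relation — so {A} is a candidate key.
{B, E}⁺ = {A, B, C, D, E} — all of the relation — so {B, E} is a candidate key.
Any other superkey properly contains one of these, so there are no further candidate keys.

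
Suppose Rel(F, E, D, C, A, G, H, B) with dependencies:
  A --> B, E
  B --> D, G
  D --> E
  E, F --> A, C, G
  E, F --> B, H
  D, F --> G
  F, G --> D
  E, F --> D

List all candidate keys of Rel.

{A, F}, {B, F}, {D, F}, {E, F}, {F, G}

No FD produces {F}, so it must be in every candidate key.
{A, F}⁺ = {A, B, C, D, E, F, G, H}, which is every attribute, so {A, F} is a candidate key.
{B, F}⁺ = {A, B, C, D, E, F, G, H}, which is every attribute, so {B, F} is a candidate key.
{D, F}⁺ = {A, B, C, D, E, F, G, H}, which is every attribute, so {D, F} is a candidate key.
{E, F}⁺ = {A, B, C, D, E, F, G, H}, which is every attribute, so {E, F} is a candidate key.
{F, G}⁺ = {A, B, C, D, E, F, G, H}, which is every attribute, so {F, G} is a candidate key.
No proper subset of any of these is a key, and no other minimal superkey exists.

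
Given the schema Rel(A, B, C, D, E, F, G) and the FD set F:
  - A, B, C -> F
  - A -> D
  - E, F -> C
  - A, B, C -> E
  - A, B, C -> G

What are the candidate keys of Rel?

Attributes never on any right-hand side: {A, B} — every candidate key must contain all of them.
{A, B, C}⁺ = {A, B, C, D, E, F, G} — all of the relation — so {A, B, C} is a candidate key.
{A, B, E, F}⁺ = {A, B, C, D, E, F, G} — all of the relation — so {A, B, E, F} is a candidate key.
Any other superkey properly contains one of these, so there are no further candidate keys.

{A, B, C}, {A, B, E, F}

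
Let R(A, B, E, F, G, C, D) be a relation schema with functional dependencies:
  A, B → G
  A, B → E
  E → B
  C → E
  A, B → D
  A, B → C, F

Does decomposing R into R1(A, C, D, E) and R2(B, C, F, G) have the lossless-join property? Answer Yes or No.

No

Common attributes: {C}; their closure is {B, C, E}.
The closure covers neither R1 nor R2 entirely; the join is not lossless.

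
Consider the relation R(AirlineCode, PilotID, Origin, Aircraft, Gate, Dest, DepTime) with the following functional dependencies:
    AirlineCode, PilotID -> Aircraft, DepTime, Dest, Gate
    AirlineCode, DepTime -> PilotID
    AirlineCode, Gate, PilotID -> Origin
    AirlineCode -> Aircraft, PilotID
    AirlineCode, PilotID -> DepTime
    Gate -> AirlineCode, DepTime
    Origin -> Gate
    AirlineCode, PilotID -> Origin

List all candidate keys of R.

{AirlineCode}, {Gate}, {Origin}

{AirlineCode}⁺ = {Aircraft, AirlineCode, DepTime, Dest, Gate, Origin, PilotID} — all of the relation — so {AirlineCode} is a candidate key.
{Gate}⁺ = {Aircraft, AirlineCode, DepTime, Dest, Gate, Origin, PilotID} — all of the relation — so {Gate} is a candidate key.
{Origin}⁺ = {Aircraft, AirlineCode, DepTime, Dest, Gate, Origin, PilotID} — all of the relation — so {Origin} is a candidate key.
Any other superkey properly contains one of these, so there are no further candidate keys.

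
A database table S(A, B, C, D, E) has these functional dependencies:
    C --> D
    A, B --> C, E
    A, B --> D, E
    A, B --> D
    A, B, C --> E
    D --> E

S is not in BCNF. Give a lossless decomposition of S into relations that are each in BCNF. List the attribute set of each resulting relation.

Candidate key of the original relation: {A, B}.
{A, B, C, D, E}: {C} determines {C, D, E} here but is not a superkey — split on C --> D, E, giving {C, D, E} and {A, B, C}.
{C, D, E}: {D} determines {D, E} here but is not a superkey — split on D --> E, giving {D, E} and {C, D}.
{D, E}: every determinant is a superkey — BCNF.
{C, D}: every determinant is a superkey — BCNF.
{A, B, C}: every determinant is a superkey — BCNF.

{A, B, C}; {C, D}; {D, E}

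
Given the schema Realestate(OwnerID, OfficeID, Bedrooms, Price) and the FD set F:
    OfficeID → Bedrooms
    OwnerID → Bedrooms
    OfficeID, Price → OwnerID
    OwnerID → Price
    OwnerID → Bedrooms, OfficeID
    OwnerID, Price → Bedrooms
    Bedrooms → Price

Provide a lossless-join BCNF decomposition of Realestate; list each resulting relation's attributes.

Candidate keys of the original relation: {OfficeID}, {OwnerID}.
{Bedrooms, OfficeID, OwnerID, Price}: {Bedrooms} determines {Bedrooms, Price} here but is not a superkey — split on Bedrooms → Price, giving {Bedrooms, Price} and {Bedrooms, OfficeID, OwnerID}.
{Bedrooms, Price} is in BCNF.
{Bedrooms, OfficeID, OwnerID} is in BCNF.

{Bedrooms, OfficeID, OwnerID}; {Bedrooms, Price}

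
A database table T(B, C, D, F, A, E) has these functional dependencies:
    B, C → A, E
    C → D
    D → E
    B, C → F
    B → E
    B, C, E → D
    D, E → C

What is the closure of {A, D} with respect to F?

Start with {A, D}.
D → E applies; add {E} → now {A, D, E}.
D, E → C applies; add {C} → now {A, C, D, E}.
No further FD applies.

{A, C, D, E}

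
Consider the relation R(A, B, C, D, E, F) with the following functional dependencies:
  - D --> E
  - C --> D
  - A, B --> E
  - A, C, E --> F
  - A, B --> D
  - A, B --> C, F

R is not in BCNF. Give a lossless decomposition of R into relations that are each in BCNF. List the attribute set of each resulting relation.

Candidate key of the original relation: {A, B}.
{A, B, C, D, E, F}: {D} determines {D, E} here but is not a superkey — split on D --> E, giving {D, E} and {A, B, C, D, F}.
{D, E}: every determinant is a superkey — BCNF.
{A, B, C, D, F}: {C} determines {C, D} here but is not a superkey — split on C --> D, giving {C, D} and {A, B, C, F}.
{C, D}: every determinant is a superkey — BCNF.
{A, B, C, F}: {A, C} determines {A, C, F} here but is not a superkey — split on A, C --> F, giving {A, C, F} and {A, B, C}.
{A, C, F}: every determinant is a superkey — BCNF.
{A, B, C}: every determinant is a superkey — BCNF.

{A, B, C}; {A, C, F}; {C, D}; {D, E}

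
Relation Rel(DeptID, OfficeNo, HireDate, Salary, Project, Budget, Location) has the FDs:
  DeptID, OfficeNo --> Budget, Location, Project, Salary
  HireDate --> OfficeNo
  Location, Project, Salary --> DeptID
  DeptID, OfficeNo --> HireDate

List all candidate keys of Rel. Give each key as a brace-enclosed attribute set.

{DeptID, HireDate}, {DeptID, OfficeNo}, {HireDate, Location, Project, Salary}, {Location, OfficeNo, Project, Salary}

{DeptID, HireDate} is a candidate key since {DeptID, HireDate}⁺ = {Budget, DeptID, HireDate, Location, OfficeNo, Project, Salary} covers every attribute.
{DeptID, OfficeNo} is a candidate key since {DeptID, OfficeNo}⁺ = {Budget, DeptID, HireDate, Location, OfficeNo, Project, Salary} covers every attribute.
{HireDate, Location, Project, Salary} is a candidate key since {HireDate, Location, Project, Salary}⁺ = {Budget, DeptID, HireDate, Location, OfficeNo, Project, Salary} covers every attribute.
{Location, OfficeNo, Project, Salary} is a candidate key since {Location, OfficeNo, Project, Salary}⁺ = {Budget, DeptID, HireDate, Location, OfficeNo, Project, Salary} covers every attribute.
Any other superkey properly contains one of these, so there are no further candidate keys.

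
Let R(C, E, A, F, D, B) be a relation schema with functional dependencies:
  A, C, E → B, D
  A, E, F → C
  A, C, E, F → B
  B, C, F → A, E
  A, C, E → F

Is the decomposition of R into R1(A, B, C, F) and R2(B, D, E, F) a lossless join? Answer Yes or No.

No

The shared attributes are {B, F} and {B, F}⁺ = {B, F}.
R1 ⊄ {B, F} and R2 ⊄ {B, F}, so the split is lossy.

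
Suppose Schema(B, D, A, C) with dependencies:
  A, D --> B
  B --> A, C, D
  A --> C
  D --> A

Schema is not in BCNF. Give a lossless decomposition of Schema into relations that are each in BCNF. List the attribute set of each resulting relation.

Candidate keys of the original relation: {B}, {D}.
In {A, B, C, D}, {A} is not a superkey ({A}⁺ restricted to this set is {A, C}), so split on A --> C into {A, C} and {A, B, D}.
{A, C} has no BCNF violation.
{A, B, D} has no BCNF violation.

{A, B, D}; {A, C}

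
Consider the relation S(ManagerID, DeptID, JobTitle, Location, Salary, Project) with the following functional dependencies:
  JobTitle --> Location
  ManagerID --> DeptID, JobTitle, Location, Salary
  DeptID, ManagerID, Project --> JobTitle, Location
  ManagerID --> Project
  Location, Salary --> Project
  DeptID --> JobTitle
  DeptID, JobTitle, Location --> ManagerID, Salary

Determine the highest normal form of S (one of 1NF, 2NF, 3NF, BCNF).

Candidate keys: {DeptID}, {ManagerID}. Prime attributes: {DeptID, ManagerID}.
JobTitle --> Location: {JobTitle}⁺ = {JobTitle, Location}, which is not all of the attributes, so the left side is not a superkey — BCNF is violated.
Because {Location} is non-prime and the left side of JobTitle --> Location is not a superkey, the relation is not in 3NF.
Every candidate key is a single attribute, so no partial dependency is possible; 2NF holds.

2NF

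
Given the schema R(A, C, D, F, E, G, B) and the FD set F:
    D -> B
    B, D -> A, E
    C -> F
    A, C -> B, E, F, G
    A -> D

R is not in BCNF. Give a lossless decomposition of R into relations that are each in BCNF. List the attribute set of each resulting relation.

{A, B, D, E}; {C, D, G}; {C, F}

Candidate keys of the original relation: {A, C}, {C, D}.
Within {A, B, C, D, E, F, G}: {D}⁺ ∩ {A, B, C, D, E, F, G} = {A, B, D, E}, not the whole set, so D -> A, B, E violates BCNF; decompose into {A, B, D, E} and {C, D, F, G}.
{A, B, D, E} is in BCNF.
Within {C, D, F, G}: {C}⁺ ∩ {C, D, F, G} = {C, F}, not the whole set, so C -> F violates BCNF; decompose into {C, F} and {C, D, G}.
{C, F} is in BCNF.
{C, D, G} is in BCNF.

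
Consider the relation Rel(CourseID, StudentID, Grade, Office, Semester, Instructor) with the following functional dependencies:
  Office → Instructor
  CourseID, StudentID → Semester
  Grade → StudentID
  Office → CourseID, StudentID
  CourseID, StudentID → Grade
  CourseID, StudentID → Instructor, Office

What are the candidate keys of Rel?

{CourseID, Grade}, {CourseID, StudentID}, {Office}

{Office}⁺ = {CourseID, Grade, Instructor, Office, Semester, StudentID} — all of the relation — so {Office} is a candidate key.
{CourseID, Grade}⁺ = {CourseID, Grade, Instructor, Office, Semester, StudentID} — all of the relation — so {CourseID, Grade} is a candidate key.
{CourseID, StudentID}⁺ = {CourseID, Grade, Instructor, Office, Semester, StudentID} — all of the relation — so {CourseID, StudentID} is a candidate key.
These are minimal and exhaustive — every other superkey contains one of them.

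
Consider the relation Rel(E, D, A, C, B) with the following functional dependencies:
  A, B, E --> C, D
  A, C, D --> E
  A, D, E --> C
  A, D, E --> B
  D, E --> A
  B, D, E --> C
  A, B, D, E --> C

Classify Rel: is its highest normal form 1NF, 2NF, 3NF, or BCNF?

Candidate keys: {A, B, E}, {A, C, D}, {D, E}. Prime attributes: {A, B, C, D, E}.
Every FD has a superkey on the left, so the relation is in BCNF.

BCNF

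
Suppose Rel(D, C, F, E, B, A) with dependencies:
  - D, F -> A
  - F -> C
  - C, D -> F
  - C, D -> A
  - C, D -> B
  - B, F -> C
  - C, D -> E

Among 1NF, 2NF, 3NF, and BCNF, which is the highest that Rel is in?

Candidate keys: {C, D}, {D, F}. Prime attributes: {C, D, F}.
F -> C: {F}⁺ = {C, F}, which is not all of the attributes, so the left side is not a superkey — BCNF is violated.
Since {C} ⊆ prime attributes and every other non-superkey FD also has a prime right side, the schema is in 3NF.

3NF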